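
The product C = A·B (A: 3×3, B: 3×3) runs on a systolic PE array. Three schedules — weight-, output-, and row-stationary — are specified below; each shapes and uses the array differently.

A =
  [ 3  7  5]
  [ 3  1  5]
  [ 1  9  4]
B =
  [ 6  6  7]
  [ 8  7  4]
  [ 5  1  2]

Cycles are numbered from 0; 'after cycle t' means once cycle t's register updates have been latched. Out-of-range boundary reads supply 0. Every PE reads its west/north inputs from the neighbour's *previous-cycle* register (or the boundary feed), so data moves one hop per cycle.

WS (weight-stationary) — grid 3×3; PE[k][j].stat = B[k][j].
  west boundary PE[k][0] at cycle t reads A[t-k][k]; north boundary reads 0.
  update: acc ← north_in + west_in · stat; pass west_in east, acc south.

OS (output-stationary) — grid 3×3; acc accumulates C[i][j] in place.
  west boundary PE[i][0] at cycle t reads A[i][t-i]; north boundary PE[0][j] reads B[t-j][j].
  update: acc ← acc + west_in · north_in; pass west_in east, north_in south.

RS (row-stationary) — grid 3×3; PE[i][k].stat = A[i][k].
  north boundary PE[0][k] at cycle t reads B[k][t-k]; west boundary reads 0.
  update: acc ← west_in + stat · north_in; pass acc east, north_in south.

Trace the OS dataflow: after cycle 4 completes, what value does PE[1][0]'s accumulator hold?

OS 3×3: PE[1][0] cycle-by-cycle (with neighbour feeds):
  0: (0,0).acc=18  regs=<3,6>
  0: (1,0).acc=0  regs=<0,0>
  1: (0,0).acc=74  regs=<7,8>
  1: (1,0).acc=18  regs=<3,6>
  2: (0,0).acc=99  regs=<5,5>
  2: (1,0).acc=26  regs=<1,8>
  3: (0,0).acc=99  regs=<0,0>
  3: (1,0).acc=51  regs=<5,5>
  4: (0,0).acc=99  regs=<0,0>
  4: (1,0).acc=51  regs=<0,0>

PE[1][0].acc = 51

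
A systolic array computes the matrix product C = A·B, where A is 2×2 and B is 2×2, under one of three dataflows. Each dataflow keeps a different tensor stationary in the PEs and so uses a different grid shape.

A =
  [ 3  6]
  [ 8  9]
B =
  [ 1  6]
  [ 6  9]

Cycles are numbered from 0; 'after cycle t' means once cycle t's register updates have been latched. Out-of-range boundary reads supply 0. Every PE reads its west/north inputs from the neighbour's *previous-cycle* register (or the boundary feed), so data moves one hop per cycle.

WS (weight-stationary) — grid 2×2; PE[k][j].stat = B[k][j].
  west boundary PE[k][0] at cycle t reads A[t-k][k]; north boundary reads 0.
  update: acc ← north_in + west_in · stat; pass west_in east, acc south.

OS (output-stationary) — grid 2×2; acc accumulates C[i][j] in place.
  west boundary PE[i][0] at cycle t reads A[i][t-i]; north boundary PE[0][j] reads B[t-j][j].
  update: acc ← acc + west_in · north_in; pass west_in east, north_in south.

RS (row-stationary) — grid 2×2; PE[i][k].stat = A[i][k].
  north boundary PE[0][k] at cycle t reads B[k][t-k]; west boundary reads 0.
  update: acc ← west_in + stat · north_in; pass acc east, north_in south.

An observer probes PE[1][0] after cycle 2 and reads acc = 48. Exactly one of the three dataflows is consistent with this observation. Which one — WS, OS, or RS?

dataflow = RS

— WS: 2×2; PE[1][0] trace:
  after 0 — PE[1][0] acc=0, pass-E 0, pass-S 0
  after 1 — PE[1][0] acc=39, pass-E 6, pass-S 39
  after 2 — PE[1][0] acc=62, pass-E 9, pass-S 62
— OS: 2×2; PE[1][0] trace:
  after 0 — PE[1][0] acc=0, pass-E 0, pass-S 0
  after 1 — PE[1][0] acc=8, pass-E 8, pass-S 1
  after 2 — PE[1][0] acc=62, pass-E 9, pass-S 6
— RS: 2×2; PE[1][0] trace:
  after 0 — PE[1][0] acc=0, pass-E 0, pass-S 0
  after 1 — PE[1][0] acc=8, pass-E 8, pass-S 1
  after 2 — PE[1][0] acc=48, pass-E 48, pass-S 6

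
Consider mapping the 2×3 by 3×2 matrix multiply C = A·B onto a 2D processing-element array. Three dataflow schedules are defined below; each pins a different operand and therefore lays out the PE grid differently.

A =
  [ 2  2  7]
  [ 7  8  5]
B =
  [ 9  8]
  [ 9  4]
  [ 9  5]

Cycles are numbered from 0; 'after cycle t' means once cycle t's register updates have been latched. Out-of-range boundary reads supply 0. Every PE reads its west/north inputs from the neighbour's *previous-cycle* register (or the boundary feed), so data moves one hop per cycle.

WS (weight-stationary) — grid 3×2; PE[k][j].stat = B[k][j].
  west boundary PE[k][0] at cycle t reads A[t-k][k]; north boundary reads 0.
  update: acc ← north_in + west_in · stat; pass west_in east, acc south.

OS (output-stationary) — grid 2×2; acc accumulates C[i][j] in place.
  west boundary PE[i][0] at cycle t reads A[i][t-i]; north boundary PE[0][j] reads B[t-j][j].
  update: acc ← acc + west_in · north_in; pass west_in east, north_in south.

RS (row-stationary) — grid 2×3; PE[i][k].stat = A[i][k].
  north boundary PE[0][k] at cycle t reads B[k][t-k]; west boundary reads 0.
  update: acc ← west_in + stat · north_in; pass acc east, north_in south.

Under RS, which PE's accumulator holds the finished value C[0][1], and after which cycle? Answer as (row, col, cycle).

(row, col, cycle) = (0, 2, 3)

Under RS, C[0][1] lands at PE[0][2]:
  t=0 PE[0][2]: acc=0 h=0 v=0
  t=1 PE[0][2]: acc=0 h=0 v=0
  t=2 PE[0][2]: acc=99 h=99 v=9
  t=3 PE[0][2]: acc=59 h=59 v=5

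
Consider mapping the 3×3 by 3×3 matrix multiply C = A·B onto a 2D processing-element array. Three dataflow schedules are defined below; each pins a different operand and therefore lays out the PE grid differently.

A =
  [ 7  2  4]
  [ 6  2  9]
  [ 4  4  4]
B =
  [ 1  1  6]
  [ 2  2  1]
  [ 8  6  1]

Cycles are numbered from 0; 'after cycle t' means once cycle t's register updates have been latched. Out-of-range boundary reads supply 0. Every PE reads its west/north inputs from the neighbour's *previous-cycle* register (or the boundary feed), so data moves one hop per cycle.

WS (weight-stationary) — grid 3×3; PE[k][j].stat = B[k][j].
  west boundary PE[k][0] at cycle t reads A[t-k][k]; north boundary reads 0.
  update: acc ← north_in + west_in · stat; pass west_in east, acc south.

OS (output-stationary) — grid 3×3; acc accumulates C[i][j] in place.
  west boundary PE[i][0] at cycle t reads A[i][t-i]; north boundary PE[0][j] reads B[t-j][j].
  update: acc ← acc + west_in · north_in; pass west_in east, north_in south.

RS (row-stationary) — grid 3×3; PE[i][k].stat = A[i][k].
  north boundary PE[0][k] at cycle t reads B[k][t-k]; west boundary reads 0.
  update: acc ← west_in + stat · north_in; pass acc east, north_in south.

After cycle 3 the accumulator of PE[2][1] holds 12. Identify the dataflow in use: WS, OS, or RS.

dataflow = RS

WS [3×3] PE[2][1] across cycles:
  @0  [2,1]  acc 0  |  →0  ↓0
  @1  [2,1]  acc 0  |  →0  ↓0
  @2  [2,1]  acc 0  |  →0  ↓0
  @3  [2,1]  acc 35  |  →4  ↓35
OS [3×3] PE[2][1] across cycles:
  @0  [2,1]  acc 0  |  →0  ↓0
  @1  [2,1]  acc 0  |  →0  ↓0
  @2  [2,1]  acc 0  |  →0  ↓0
  @3  [2,1]  acc 4  |  →4  ↓1
RS [3×3] PE[2][1] across cycles:
  @0  [2,1]  acc 0  |  →0  ↓0
  @1  [2,1]  acc 0  |  →0  ↓0
  @2  [2,1]  acc 0  |  →0  ↓0
  @3  [2,1]  acc 12  |  →12  ↓2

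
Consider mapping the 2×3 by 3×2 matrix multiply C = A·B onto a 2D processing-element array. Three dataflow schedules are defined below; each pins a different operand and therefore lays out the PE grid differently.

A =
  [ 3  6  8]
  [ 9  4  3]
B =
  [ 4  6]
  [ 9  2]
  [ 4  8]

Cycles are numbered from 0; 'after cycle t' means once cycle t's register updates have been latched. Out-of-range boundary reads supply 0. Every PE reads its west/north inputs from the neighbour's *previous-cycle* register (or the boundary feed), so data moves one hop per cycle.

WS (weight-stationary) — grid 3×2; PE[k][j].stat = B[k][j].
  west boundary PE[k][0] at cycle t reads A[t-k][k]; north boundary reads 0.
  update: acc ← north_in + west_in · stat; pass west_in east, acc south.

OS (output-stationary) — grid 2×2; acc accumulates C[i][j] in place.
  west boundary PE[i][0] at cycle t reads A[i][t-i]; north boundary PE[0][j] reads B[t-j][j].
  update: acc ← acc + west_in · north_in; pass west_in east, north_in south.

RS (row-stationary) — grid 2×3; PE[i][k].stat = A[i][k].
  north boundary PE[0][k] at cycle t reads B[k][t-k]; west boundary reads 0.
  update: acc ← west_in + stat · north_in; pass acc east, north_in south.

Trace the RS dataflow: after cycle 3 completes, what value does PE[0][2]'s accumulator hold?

PE[0][2].acc = 94

Tracing RS — 2×3 array, target PE[0][2]:
  t=0 PE[0][1]: acc=0 h=0 v=0
  t=0 PE[0][2]: acc=0 h=0 v=0
  t=1 PE[0][1]: acc=66 h=66 v=9
  t=1 PE[0][2]: acc=0 h=0 v=0
  t=2 PE[0][1]: acc=30 h=30 v=2
  t=2 PE[0][2]: acc=98 h=98 v=4
  t=3 PE[0][1]: acc=0 h=0 v=0
  t=3 PE[0][2]: acc=94 h=94 v=8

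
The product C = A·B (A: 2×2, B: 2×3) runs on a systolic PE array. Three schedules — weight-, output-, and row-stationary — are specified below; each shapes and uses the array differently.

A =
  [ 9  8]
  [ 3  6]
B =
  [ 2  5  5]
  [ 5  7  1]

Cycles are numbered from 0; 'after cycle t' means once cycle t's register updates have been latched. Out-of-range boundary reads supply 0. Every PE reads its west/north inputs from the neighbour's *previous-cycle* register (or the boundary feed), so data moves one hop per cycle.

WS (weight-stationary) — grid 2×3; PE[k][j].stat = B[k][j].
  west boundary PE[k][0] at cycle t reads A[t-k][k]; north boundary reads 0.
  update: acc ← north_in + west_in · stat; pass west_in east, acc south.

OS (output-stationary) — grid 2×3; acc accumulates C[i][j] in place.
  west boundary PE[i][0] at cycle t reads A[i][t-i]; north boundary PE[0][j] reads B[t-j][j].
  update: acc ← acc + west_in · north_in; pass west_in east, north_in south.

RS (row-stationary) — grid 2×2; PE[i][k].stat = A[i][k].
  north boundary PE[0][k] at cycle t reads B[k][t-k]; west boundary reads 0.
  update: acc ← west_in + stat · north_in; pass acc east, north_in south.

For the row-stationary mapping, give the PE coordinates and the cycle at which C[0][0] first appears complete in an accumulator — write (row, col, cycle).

(row, col, cycle) = (0, 1, 1)

Under RS, C[0][0] lands at PE[0][1]:
  after 0 — PE[0][1] acc=0, pass-E 0, pass-S 0
  after 1 — PE[0][1] acc=58, pass-E 58, pass-S 5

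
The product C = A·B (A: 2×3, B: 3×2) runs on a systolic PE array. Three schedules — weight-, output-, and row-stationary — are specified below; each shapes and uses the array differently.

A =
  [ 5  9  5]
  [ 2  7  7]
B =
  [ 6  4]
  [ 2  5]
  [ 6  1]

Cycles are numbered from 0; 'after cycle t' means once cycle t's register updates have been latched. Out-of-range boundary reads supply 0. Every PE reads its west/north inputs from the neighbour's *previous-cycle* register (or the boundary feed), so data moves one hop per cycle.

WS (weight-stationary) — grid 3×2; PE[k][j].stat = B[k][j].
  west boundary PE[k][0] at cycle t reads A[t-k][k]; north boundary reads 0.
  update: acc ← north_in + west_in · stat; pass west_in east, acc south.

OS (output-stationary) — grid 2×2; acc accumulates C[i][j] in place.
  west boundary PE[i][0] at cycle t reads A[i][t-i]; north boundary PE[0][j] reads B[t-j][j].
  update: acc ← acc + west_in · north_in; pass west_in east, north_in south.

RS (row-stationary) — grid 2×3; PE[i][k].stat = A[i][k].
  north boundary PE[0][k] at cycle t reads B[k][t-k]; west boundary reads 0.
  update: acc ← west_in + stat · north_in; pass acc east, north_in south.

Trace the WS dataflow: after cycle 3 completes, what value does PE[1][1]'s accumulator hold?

WS 3×2: PE[1][1] cycle-by-cycle (with neighbour feeds):
  t=0 PE[0][1]: acc=0 h=0 v=0
  t=0 PE[1][0]: acc=0 h=0 v=0
  t=0 PE[1][1]: acc=0 h=0 v=0
  t=1 PE[0][1]: acc=20 h=5 v=20
  t=1 PE[1][0]: acc=48 h=9 v=48
  t=1 PE[1][1]: acc=0 h=0 v=0
  t=2 PE[0][1]: acc=8 h=2 v=8
  t=2 PE[1][0]: acc=26 h=7 v=26
  t=2 PE[1][1]: acc=65 h=9 v=65
  t=3 PE[0][1]: acc=0 h=0 v=0
  t=3 PE[1][0]: acc=0 h=0 v=0
  t=3 PE[1][1]: acc=43 h=7 v=43

PE[1][1].acc = 43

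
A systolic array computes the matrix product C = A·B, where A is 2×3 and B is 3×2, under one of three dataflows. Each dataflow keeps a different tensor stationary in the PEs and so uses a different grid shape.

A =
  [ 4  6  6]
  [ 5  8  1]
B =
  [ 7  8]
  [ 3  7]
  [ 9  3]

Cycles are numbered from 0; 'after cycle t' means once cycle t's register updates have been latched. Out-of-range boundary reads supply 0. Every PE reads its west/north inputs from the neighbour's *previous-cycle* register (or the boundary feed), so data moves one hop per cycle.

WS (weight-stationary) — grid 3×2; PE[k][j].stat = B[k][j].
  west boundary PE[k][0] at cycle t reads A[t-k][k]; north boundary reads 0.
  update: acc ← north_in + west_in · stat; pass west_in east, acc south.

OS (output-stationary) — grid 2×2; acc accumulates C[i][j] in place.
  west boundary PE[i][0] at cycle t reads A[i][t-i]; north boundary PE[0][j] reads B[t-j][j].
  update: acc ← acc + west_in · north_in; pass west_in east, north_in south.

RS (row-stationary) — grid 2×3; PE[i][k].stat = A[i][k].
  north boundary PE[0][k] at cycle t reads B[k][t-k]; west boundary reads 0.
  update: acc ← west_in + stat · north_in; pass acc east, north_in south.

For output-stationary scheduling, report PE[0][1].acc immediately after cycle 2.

PE[0][1].acc = 74

OS 2×2: PE[0][1] cycle-by-cycle (with neighbour feeds):
  @0  [0,0]  acc 28  |  →4  ↓7
  @0  [0,1]  acc 0  |  →0  ↓0
  @1  [0,0]  acc 46  |  →6  ↓3
  @1  [0,1]  acc 32  |  →4  ↓8
  @2  [0,0]  acc 100  |  →6  ↓9
  @2  [0,1]  acc 74  |  →6  ↓7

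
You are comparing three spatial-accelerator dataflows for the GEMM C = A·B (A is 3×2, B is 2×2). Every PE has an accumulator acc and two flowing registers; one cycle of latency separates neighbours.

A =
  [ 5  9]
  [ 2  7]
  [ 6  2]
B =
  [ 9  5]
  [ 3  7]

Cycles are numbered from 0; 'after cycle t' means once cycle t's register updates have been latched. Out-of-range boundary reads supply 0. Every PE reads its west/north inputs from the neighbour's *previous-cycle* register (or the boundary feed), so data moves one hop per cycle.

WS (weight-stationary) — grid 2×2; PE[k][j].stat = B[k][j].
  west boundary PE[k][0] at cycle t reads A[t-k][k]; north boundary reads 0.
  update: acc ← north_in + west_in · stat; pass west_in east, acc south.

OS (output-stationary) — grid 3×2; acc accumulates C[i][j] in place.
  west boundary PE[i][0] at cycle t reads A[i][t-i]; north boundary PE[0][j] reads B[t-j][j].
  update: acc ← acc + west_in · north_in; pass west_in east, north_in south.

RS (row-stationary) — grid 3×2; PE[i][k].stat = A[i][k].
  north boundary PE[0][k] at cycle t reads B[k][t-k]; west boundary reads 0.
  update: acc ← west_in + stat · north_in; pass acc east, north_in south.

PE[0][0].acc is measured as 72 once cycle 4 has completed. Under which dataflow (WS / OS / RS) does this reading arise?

Under WS (2×2), PE[0][0]:
  c0 r0c0: 45 / 5 / 45
  c1 r0c0: 18 / 2 / 18
  c2 r0c0: 54 / 6 / 54
  c3 r0c0: 0 / 0 / 0
  c4 r0c0: 0 / 0 / 0
Under OS (3×2), PE[0][0]:
  c0 r0c0: 45 / 5 / 9
  c1 r0c0: 72 / 9 / 3
  c2 r0c0: 72 / 0 / 0
  c3 r0c0: 72 / 0 / 0
  c4 r0c0: 72 / 0 / 0
Under RS (3×2), PE[0][0]:
  c0 r0c0: 45 / 45 / 9
  c1 r0c0: 25 / 25 / 5
  c2 r0c0: 0 / 0 / 0
  c3 r0c0: 0 / 0 / 0
  c4 r0c0: 0 / 0 / 0

dataflow = OS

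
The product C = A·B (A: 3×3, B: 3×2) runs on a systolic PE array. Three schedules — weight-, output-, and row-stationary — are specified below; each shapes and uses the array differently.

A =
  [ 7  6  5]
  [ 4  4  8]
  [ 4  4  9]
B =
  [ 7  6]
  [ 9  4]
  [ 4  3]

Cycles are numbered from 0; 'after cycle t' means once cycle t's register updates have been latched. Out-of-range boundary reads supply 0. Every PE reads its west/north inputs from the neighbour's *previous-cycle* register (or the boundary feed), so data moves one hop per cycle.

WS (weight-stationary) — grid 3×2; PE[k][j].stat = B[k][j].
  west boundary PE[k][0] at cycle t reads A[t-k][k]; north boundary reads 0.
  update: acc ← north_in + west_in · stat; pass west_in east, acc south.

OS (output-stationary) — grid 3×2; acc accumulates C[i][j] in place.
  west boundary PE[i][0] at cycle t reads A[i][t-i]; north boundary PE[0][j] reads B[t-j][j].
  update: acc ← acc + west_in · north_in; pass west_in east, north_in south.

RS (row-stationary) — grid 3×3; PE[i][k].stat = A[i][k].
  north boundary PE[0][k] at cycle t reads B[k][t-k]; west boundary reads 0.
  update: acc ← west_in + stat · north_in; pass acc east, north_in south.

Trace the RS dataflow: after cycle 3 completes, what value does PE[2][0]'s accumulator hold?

RS 3×3: PE[2][0] cycle-by-cycle (with neighbour feeds):
  after 0 — PE[1][0] acc=0, pass-E 0, pass-S 0
  after 0 — PE[2][0] acc=0, pass-E 0, pass-S 0
  after 1 — PE[1][0] acc=28, pass-E 28, pass-S 7
  after 1 — PE[2][0] acc=0, pass-E 0, pass-S 0
  after 2 — PE[1][0] acc=24, pass-E 24, pass-S 6
  after 2 — PE[2][0] acc=28, pass-E 28, pass-S 7
  after 3 — PE[1][0] acc=0, pass-E 0, pass-S 0
  after 3 — PE[2][0] acc=24, pass-E 24, pass-S 6

PE[2][0].acc = 24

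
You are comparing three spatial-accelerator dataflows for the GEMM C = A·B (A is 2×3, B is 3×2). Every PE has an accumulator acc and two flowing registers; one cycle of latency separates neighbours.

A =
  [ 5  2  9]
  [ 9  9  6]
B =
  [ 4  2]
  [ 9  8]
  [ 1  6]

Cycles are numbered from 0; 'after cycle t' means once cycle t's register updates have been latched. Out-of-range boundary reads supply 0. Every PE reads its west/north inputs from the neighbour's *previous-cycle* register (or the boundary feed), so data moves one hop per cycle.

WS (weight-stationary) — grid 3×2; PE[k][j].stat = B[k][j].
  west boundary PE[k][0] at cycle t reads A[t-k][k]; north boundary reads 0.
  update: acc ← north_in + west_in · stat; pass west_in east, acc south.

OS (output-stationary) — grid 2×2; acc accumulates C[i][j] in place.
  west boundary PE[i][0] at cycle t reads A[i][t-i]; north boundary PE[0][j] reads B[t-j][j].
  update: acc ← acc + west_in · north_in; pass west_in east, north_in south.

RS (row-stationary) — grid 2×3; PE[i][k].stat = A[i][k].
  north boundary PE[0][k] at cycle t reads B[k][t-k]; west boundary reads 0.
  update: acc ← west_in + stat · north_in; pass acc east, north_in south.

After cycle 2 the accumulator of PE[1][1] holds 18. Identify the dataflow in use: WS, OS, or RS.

dataflow = OS

Under WS (3×2), PE[1][1]:
  after 0 — PE[1][1] acc=0, pass-E 0, pass-S 0
  after 1 — PE[1][1] acc=0, pass-E 0, pass-S 0
  after 2 — PE[1][1] acc=26, pass-E 2, pass-S 26
Under OS (2×2), PE[1][1]:
  after 0 — PE[1][1] acc=0, pass-E 0, pass-S 0
  after 1 — PE[1][1] acc=0, pass-E 0, pass-S 0
  after 2 — PE[1][1] acc=18, pass-E 9, pass-S 2
Under RS (2×3), PE[1][1]:
  after 0 — PE[1][1] acc=0, pass-E 0, pass-S 0
  after 1 — PE[1][1] acc=0, pass-E 0, pass-S 0
  after 2 — PE[1][1] acc=117, pass-E 117, pass-S 9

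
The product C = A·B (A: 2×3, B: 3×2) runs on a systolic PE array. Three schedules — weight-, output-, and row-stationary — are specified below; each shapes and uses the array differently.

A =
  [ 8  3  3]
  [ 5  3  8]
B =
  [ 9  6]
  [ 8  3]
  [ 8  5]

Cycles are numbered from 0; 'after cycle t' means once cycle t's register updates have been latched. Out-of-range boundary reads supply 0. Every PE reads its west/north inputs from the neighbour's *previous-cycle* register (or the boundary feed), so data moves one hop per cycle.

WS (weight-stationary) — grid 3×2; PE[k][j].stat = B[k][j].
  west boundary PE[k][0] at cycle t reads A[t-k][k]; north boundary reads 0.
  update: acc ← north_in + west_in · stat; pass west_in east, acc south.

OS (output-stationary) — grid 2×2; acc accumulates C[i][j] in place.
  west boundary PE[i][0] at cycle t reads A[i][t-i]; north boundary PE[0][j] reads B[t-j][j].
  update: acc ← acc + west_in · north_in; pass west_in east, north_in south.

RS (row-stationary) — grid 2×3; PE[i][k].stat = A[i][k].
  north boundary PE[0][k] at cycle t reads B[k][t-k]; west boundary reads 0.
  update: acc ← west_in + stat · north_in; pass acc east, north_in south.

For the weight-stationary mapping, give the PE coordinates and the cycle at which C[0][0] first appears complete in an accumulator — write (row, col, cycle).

WS — PE[2][0] is where C[0][0] collects:
  cycle 0: PE[2][0] → acc 0, east 0, south 0
  cycle 1: PE[2][0] → acc 0, east 0, south 0
  cycle 2: PE[2][0] → acc 120, east 3, south 120

(row, col, cycle) = (2, 0, 2)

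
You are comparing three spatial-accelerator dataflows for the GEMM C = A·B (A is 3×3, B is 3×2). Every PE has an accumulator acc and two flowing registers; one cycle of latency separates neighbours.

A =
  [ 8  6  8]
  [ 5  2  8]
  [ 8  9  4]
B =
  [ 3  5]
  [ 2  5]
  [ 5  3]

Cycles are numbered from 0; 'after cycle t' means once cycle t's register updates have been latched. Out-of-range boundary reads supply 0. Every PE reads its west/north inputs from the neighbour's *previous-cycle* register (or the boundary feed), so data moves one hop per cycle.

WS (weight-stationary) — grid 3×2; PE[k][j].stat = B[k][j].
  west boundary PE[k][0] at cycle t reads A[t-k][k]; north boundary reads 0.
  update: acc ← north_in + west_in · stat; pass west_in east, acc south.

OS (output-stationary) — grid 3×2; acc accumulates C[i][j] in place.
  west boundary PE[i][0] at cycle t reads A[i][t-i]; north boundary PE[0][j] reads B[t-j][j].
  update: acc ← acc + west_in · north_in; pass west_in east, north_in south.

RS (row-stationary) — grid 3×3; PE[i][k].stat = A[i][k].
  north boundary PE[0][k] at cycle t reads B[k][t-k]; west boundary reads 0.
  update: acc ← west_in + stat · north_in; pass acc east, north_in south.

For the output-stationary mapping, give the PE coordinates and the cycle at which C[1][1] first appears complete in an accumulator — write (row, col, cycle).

OS: C[1][1] accumulates in PE[1][1]:
  after 0 — PE[1][1] acc=0, pass-E 0, pass-S 0
  after 1 — PE[1][1] acc=0, pass-E 0, pass-S 0
  after 2 — PE[1][1] acc=25, pass-E 5, pass-S 5
  after 3 — PE[1][1] acc=35, pass-E 2, pass-S 5
  after 4 — PE[1][1] acc=59, pass-E 8, pass-S 3

(row, col, cycle) = (1, 1, 4)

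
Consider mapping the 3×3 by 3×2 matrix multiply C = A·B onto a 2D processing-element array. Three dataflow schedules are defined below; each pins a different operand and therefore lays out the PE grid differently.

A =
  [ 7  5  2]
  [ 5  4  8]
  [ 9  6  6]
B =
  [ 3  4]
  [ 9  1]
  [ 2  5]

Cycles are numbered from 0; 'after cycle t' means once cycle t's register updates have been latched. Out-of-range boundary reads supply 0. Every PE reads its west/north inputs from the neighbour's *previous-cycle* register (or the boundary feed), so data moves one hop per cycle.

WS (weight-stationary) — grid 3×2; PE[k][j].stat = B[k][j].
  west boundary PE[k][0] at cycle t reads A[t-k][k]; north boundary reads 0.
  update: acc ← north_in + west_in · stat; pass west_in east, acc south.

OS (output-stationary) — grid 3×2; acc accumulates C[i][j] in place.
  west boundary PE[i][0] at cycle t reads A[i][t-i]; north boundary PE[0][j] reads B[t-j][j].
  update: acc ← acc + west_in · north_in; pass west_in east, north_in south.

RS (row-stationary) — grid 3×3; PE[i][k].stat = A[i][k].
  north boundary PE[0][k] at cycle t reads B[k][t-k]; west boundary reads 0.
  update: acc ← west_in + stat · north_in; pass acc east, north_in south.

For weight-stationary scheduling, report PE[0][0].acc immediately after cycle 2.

WS on a 3×2 grid — tracing PE[0][0] and its feeders:
  after 0 — PE[0][0] acc=21, pass-E 7, pass-S 21
  after 1 — PE[0][0] acc=15, pass-E 5, pass-S 15
  after 2 — PE[0][0] acc=27, pass-E 9, pass-S 27

PE[0][0].acc = 27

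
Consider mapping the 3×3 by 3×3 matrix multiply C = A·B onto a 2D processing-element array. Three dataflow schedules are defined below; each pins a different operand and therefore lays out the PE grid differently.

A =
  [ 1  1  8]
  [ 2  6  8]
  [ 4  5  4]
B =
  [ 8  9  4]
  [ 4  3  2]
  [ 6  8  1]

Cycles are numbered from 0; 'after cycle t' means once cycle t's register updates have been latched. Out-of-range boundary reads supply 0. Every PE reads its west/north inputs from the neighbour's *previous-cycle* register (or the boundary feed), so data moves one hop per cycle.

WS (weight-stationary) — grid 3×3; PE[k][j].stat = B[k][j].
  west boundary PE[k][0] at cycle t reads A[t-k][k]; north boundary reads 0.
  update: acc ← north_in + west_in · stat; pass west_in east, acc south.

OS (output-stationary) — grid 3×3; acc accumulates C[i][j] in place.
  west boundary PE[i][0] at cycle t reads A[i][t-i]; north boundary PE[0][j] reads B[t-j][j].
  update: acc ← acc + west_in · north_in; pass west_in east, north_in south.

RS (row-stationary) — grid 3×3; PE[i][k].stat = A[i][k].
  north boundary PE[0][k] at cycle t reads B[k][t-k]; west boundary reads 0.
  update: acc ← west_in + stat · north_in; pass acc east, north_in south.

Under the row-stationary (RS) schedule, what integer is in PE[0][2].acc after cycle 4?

RS (3×3). Following PE[0][2] plus its west/north inputs:
  after 0 — PE[0][1] acc=0, pass-E 0, pass-S 0
  after 0 — PE[0][2] acc=0, pass-E 0, pass-S 0
  after 1 — PE[0][1] acc=12, pass-E 12, pass-S 4
  after 1 — PE[0][2] acc=0, pass-E 0, pass-S 0
  after 2 — PE[0][1] acc=12, pass-E 12, pass-S 3
  after 2 — PE[0][2] acc=60, pass-E 60, pass-S 6
  after 3 — PE[0][1] acc=6, pass-E 6, pass-S 2
  after 3 — PE[0][2] acc=76, pass-E 76, pass-S 8
  after 4 — PE[0][1] acc=0, pass-E 0, pass-S 0
  after 4 — PE[0][2] acc=14, pass-E 14, pass-S 1

PE[0][2].acc = 14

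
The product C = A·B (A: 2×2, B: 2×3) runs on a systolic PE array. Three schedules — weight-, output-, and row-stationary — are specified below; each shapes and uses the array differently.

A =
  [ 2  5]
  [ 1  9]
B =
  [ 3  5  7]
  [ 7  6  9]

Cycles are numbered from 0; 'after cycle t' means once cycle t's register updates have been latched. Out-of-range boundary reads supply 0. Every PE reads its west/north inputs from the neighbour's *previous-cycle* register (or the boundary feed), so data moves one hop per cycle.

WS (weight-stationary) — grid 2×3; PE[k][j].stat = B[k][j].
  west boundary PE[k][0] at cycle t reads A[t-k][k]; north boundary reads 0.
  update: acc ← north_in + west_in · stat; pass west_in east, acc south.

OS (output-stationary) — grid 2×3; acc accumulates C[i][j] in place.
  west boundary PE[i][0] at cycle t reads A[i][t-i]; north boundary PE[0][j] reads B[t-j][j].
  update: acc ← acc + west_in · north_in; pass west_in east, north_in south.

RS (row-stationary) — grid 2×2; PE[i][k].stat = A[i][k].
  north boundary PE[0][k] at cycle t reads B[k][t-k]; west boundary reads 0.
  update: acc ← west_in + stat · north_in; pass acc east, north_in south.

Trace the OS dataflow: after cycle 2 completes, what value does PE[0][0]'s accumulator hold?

OS 2×3: PE[0][0] cycle-by-cycle (with neighbour feeds):
  [0] (0,0) acc=6 (h:2 v:3)
  [1] (0,0) acc=41 (h:5 v:7)
  [2] (0,0) acc=41 (h:0 v:0)

PE[0][0].acc = 41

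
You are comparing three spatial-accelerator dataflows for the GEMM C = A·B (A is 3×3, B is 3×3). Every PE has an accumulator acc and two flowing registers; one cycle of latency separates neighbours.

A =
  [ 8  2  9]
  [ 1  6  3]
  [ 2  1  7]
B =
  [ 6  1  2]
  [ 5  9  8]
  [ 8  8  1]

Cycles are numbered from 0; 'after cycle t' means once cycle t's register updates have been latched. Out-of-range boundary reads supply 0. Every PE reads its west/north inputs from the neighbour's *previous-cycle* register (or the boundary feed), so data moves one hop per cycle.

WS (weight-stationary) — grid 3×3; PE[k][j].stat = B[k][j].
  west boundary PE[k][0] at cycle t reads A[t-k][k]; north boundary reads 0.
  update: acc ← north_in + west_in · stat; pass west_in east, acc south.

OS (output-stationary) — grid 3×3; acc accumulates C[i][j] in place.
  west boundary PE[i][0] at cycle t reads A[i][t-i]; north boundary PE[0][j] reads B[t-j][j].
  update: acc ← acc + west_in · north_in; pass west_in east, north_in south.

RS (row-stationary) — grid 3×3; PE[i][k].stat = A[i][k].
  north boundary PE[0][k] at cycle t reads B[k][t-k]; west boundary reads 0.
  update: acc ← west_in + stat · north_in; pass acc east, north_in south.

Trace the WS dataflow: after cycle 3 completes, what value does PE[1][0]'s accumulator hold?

Tracing WS — 3×3 array, target PE[1][0]:
  0: (0,0).acc=48  regs=<8,48>
  0: (1,0).acc=0  regs=<0,0>
  1: (0,0).acc=6  regs=<1,6>
  1: (1,0).acc=58  regs=<2,58>
  2: (0,0).acc=12  regs=<2,12>
  2: (1,0).acc=36  regs=<6,36>
  3: (0,0).acc=0  regs=<0,0>
  3: (1,0).acc=17  regs=<1,17>

PE[1][0].acc = 17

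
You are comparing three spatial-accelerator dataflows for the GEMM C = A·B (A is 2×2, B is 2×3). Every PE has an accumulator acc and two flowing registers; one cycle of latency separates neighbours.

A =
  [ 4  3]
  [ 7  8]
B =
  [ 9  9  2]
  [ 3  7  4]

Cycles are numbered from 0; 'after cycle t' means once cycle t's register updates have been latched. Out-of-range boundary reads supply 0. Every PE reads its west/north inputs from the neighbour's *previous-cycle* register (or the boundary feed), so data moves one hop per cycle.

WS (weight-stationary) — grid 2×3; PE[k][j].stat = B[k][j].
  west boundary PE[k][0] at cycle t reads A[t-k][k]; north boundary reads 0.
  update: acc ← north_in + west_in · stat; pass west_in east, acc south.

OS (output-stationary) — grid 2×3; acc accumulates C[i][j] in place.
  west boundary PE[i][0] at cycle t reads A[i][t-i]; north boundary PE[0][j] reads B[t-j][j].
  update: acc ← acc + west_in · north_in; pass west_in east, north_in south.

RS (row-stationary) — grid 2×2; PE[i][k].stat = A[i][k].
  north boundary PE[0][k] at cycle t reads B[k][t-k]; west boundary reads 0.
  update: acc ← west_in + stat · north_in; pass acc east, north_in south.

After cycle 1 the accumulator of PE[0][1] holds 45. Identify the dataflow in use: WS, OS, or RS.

WS (2×3 grid), PE[0][1]:
  step 0 · PE0,1: acc=0; fwd→0 fwd↓0
  step 1 · PE0,1: acc=36; fwd→4 fwd↓36
OS (2×3 grid), PE[0][1]:
  step 0 · PE0,1: acc=0; fwd→0 fwd↓0
  step 1 · PE0,1: acc=36; fwd→4 fwd↓9
RS (2×2 grid), PE[0][1]:
  step 0 · PE0,1: acc=0; fwd→0 fwd↓0
  step 1 · PE0,1: acc=45; fwd→45 fwd↓3

dataflow = RS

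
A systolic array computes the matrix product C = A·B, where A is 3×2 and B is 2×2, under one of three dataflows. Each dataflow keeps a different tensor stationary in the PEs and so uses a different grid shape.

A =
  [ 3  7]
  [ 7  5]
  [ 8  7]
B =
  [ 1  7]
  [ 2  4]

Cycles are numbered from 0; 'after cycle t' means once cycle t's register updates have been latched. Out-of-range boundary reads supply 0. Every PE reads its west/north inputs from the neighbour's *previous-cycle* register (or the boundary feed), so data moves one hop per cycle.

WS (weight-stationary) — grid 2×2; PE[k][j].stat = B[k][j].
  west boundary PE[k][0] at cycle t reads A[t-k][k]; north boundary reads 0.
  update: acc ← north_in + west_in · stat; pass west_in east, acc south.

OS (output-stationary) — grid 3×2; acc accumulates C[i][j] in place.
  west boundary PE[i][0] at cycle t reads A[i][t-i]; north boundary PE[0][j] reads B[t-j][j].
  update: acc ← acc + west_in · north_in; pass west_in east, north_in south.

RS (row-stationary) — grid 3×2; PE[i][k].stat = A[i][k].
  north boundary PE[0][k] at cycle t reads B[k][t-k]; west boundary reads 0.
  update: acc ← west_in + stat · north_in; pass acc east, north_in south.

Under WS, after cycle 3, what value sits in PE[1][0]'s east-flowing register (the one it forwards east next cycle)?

WS (2×2). Following PE[1][0] plus its west/north inputs:
  step 0 · PE0,0: acc=3; fwd→3 fwd↓3
  step 0 · PE1,0: acc=0; fwd→0 fwd↓0
  step 1 · PE0,0: acc=7; fwd→7 fwd↓7
  step 1 · PE1,0: acc=17; fwd→7 fwd↓17
  step 2 · PE0,0: acc=8; fwd→8 fwd↓8
  step 2 · PE1,0: acc=17; fwd→5 fwd↓17
  step 3 · PE0,0: acc=0; fwd→0 fwd↓0
  step 3 · PE1,0: acc=22; fwd→7 fwd↓22

register = 7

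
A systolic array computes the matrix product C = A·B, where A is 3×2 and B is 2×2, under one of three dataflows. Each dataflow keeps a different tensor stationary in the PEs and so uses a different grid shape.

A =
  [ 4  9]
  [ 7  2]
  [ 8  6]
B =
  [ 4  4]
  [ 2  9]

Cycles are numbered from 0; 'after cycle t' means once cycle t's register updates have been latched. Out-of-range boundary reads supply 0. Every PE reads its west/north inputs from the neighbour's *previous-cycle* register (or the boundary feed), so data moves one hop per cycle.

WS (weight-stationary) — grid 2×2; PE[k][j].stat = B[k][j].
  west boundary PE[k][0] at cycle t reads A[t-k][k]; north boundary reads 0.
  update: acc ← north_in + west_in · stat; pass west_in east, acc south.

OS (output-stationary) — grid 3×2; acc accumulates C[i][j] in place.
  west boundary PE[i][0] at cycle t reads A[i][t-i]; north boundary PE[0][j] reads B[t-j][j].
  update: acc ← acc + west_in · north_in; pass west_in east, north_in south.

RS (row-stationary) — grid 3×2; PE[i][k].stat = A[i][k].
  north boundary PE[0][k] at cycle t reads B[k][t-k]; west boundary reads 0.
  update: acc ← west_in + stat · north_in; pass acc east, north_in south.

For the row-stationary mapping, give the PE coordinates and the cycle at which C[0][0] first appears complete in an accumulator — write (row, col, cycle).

(row, col, cycle) = (0, 1, 1)

Under RS, C[0][0] lands at PE[0][1]:
  c0 r0c1: 0 / 0 / 0
  c1 r0c1: 34 / 34 / 2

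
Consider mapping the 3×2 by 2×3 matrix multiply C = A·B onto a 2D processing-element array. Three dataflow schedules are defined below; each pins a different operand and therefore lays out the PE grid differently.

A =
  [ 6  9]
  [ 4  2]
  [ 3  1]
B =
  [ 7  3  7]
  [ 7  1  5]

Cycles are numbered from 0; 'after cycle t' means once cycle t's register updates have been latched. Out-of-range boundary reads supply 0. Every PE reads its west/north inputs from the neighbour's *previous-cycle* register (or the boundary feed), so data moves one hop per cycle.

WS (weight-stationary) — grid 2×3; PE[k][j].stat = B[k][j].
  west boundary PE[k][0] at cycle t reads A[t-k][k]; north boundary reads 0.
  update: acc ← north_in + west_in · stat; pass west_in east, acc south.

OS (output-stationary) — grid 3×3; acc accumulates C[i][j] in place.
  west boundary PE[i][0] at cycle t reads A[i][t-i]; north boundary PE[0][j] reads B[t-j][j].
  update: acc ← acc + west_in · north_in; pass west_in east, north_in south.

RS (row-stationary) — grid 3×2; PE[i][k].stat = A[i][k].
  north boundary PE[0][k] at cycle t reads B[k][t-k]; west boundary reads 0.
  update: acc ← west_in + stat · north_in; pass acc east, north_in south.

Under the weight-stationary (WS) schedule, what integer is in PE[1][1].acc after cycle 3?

PE[1][1].acc = 14

Tracing WS — 2×3 array, target PE[1][1]:
  step 0 · PE0,1: acc=0; fwd→0 fwd↓0
  step 0 · PE1,0: acc=0; fwd→0 fwd↓0
  step 0 · PE1,1: acc=0; fwd→0 fwd↓0
  step 1 · PE0,1: acc=18; fwd→6 fwd↓18
  step 1 · PE1,0: acc=105; fwd→9 fwd↓105
  step 1 · PE1,1: acc=0; fwd→0 fwd↓0
  step 2 · PE0,1: acc=12; fwd→4 fwd↓12
  step 2 · PE1,0: acc=42; fwd→2 fwd↓42
  step 2 · PE1,1: acc=27; fwd→9 fwd↓27
  step 3 · PE0,1: acc=9; fwd→3 fwd↓9
  step 3 · PE1,0: acc=28; fwd→1 fwd↓28
  step 3 · PE1,1: acc=14; fwd→2 fwd↓14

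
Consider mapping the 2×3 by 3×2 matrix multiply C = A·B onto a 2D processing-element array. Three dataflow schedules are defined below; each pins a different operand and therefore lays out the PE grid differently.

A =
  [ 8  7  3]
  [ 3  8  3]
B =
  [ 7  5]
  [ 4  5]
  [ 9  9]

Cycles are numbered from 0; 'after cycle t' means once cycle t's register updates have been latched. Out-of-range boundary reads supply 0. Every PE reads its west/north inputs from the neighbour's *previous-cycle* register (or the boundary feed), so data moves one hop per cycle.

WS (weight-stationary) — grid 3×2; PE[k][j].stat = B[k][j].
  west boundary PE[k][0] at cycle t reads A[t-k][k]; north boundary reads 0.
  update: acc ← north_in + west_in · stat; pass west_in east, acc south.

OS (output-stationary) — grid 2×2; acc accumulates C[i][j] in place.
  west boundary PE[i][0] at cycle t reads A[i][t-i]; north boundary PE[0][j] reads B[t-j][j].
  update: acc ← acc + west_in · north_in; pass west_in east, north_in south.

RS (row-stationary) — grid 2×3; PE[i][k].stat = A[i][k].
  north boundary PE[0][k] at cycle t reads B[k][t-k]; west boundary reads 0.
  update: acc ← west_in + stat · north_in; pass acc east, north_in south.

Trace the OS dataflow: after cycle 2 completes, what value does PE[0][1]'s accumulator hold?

OS (2×2). Following PE[0][1] plus its west/north inputs:
  0: (0,0).acc=56  regs=<8,7>
  0: (0,1).acc=0  regs=<0,0>
  1: (0,0).acc=84  regs=<7,4>
  1: (0,1).acc=40  regs=<8,5>
  2: (0,0).acc=111  regs=<3,9>
  2: (0,1).acc=75  regs=<7,5>

PE[0][1].acc = 75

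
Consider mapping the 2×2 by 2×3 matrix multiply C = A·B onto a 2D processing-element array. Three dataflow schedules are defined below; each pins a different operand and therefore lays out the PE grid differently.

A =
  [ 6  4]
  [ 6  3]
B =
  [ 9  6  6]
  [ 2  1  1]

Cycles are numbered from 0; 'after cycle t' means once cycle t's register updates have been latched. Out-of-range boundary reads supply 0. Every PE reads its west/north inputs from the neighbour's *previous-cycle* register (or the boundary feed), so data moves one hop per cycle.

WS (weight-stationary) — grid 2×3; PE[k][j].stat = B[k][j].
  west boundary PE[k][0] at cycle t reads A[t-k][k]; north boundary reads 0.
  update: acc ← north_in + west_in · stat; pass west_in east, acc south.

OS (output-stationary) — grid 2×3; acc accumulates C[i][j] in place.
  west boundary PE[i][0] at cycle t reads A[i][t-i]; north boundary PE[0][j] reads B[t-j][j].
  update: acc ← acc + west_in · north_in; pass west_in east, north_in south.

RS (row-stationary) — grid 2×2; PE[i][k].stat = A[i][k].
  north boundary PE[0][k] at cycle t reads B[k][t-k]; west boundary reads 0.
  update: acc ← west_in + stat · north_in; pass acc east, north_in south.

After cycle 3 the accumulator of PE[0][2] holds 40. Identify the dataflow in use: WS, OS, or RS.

WS [2×3] PE[0][2] across cycles:
  c0 r0c2: 0 / 0 / 0
  c1 r0c2: 0 / 0 / 0
  c2 r0c2: 36 / 6 / 36
  c3 r0c2: 36 / 6 / 36
OS [2×3] PE[0][2] across cycles:
  c0 r0c2: 0 / 0 / 0
  c1 r0c2: 0 / 0 / 0
  c2 r0c2: 36 / 6 / 6
  c3 r0c2: 40 / 4 / 1
— RS: 2×2 array has no PE[0][2].

dataflow = OS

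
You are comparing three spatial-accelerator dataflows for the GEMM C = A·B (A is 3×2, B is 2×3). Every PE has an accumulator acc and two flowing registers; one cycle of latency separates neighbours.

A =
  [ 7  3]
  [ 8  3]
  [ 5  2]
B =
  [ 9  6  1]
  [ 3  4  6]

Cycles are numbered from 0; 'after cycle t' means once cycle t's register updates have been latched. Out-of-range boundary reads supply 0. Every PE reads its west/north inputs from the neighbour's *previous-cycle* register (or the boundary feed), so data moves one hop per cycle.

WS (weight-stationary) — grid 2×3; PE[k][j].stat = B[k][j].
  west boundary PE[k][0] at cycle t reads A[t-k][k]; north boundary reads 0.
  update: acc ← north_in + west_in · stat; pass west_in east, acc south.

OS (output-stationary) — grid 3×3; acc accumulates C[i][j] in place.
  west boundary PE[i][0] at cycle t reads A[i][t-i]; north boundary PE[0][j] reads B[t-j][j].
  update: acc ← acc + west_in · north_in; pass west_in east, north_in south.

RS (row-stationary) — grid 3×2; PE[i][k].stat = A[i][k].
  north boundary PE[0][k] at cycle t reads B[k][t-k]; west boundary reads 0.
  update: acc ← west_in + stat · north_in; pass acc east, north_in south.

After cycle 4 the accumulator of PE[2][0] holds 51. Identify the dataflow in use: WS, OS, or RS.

dataflow = OS

— WS: 2×3 array has no PE[2][0].
OS [3×3] PE[2][0] across cycles:
  [0] (2,0) acc=0 (h:0 v:0)
  [1] (2,0) acc=0 (h:0 v:0)
  [2] (2,0) acc=45 (h:5 v:9)
  [3] (2,0) acc=51 (h:2 v:3)
  [4] (2,0) acc=51 (h:0 v:0)
RS [3×2] PE[2][0] across cycles:
  [0] (2,0) acc=0 (h:0 v:0)
  [1] (2,0) acc=0 (h:0 v:0)
  [2] (2,0) acc=45 (h:45 v:9)
  [3] (2,0) acc=30 (h:30 v:6)
  [4] (2,0) acc=5 (h:5 v:1)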